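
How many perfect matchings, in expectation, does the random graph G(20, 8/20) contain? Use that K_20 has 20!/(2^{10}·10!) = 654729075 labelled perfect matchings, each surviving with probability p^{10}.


K_20 has 20!/(2^{10}·10!) = 654729075 labelled perfect matchings.
For each such perfect matching H, let X_H = 1 if all 10 edges of H are present in G. Then P[X_H = 1] = p^{10} = (2/5)^{10} = 1024/9765625.
By linearity of expectation: E[X] = Σ_H E[X_H] = 654729075 · p^{10} = 654729075 · 1024/9765625 = 26817702912/390625.
Numerically: E[X] ≈ 68653.

E[X] = 654729075 · (2/5)^{10} = 26817702912/390625 ≈ 68653.


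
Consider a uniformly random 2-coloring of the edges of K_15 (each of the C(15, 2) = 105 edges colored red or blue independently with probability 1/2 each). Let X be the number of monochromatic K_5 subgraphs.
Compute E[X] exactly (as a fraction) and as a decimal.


Let X = Σ_S X_S over the C(15, 5) = 3003 subsets S of size 5, where X_S = 1 if the K_5 on S is monochromatic.
For a fixed S, the K_5 on S has C(5, 2) = 10 edges. P[all 10 edges red] = (1/2)^10, and likewise for blue, so P[monochromatic] = 2·(1/2)^10 = 2^{1 − 10} = 1/512.
Summing: E[X] = C(15, 5) · 2^{1 − 10} = 3003 · 1/512 = 3003/512.
Numerically: E[X] ≈ 5.86523.

E[X] = C(15,5)·2^(1−C(5,2)) = 3003/512 ≈ 5.86523.


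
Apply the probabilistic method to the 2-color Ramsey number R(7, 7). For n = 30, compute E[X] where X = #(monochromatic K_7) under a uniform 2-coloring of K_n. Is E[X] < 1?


E[X] = C(30, 7) · 2^{1 − 21} = 2035800 · 2^{−20} = 2035800/1048576.
As a reduced fraction: E[X] = 254475/131072 ≈ 1.94149.
Is E[X] < 1? NO.
Since E[X] ≥ 1, the first-moment bound is inconclusive at n = 30; it does NOT by itself certify R(7, 7) > 30.

E[X] = 254475/131072 ≈ 1.94149; E[X] ≥ 1; first-moment method inconclusive here.


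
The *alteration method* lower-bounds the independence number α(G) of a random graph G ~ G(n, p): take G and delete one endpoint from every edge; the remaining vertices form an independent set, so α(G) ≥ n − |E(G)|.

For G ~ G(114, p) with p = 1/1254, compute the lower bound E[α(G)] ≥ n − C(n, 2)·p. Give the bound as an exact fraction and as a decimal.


E[|E(G)|] = C(114, 2)·p = 6441 · (1/1254) = 113/22.
E[α(G)] ≥ n − E[|E(G)|] = 114 − 113/22 = 2395/22.
Numerically: ≈ 108.86364.
(This is only a lower bound; the true E[α(G)] may be larger.)

E[α(G)] ≥ 2395/22 ≈ 108.86364.


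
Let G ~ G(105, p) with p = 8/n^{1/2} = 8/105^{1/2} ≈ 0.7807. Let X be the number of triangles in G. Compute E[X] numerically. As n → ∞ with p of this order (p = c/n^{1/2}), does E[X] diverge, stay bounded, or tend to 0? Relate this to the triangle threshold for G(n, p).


Number of potential triangles: C(105, 3) = 187460.
Each occurs with probability p³ ≈ (0.7807)³ ≈ 4.758675e-01.
By linearity: E[X] = C(105, 3)·p³ ≈ 187460 · 4.758675e-01 ≈ 89206.1148.
Since α = 1/2 < 1, p = c/n^{1/2} ≫ 1/n is above the triangle threshold p ~ 1/n. Asymptotically E[X] ~ (c³/6)·n^{3(1−α)} = (8³/6)·n^{1.5} → ∞; triangles are abundant w.h.p.

E[X] ≈ 89206.1148; in regime p = Θ(1/n^{1/2}) E[X] diverges (above the triangle threshold p ~ 1/n).


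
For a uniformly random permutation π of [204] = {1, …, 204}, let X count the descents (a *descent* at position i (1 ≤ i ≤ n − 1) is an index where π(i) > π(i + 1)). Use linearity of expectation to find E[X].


Write X = Σ X_I over i = 1, …, 203, with X_I the indicator of one descent.
There are 203 indicators.
For each fixed i, the pair (π(i), π(i+1)) is a uniformly random ordered pair of distinct values from {1, …, 204}; by symmetry P[π(i) > π(i+1)] = 1/2.
By linearity: E[X] = 203 · (1/2) = (204 − 1) · (1/2) = 203/2 ≈ 101.500.

E[X] = 203/2 = 101.500.


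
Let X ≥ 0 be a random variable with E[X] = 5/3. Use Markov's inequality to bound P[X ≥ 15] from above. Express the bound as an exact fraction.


μ = E[X] = 5/3, a = 15.
Markov: P[X ≥ 15] ≤ μ/a = (5/3)/15 = 1/9.
Numerically: ≈ 0.1111.
(Since a = 15 > μ = 1.6667, the bound 1/9 is < 1 and informative.)

P[X ≥ 15] ≤ 1/9 ≈ 0.1111.


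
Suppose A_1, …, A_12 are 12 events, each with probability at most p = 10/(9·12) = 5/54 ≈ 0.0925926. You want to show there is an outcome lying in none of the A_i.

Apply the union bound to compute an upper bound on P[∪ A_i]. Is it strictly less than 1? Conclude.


Union bound: P[∪_{i=1}^{12} A_i] ≤ Σ_i P[A_i] ≤ 12·p = 12·(5/54) = 10/9.
Numerically: 10/9 ≈ 1.1111111.
Is 10/9 < 1? NO.
Since the bound 10/9 is ≥ 1, the union bound is uninformative here; it does NOT by itself certify existence.

12·p = 10/9 ≈ 1.1111111; existence NOT certified by the union bound.


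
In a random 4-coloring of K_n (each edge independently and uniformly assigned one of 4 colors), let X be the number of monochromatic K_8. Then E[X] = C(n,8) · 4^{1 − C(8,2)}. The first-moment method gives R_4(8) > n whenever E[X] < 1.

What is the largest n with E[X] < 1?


We need C(n, 8) · 4^{1 − 28} < 1, i.e. C(n, 8) < 4^{28 − 1} = 18014398509481984.
Check values of n near the boundary:
  n = 402: C(402, 8) = 15770615726749950; 15770615726749950 < 18014398509481984? YES
  n = 403: C(403, 8) = 16090020602228430; 16090020602228430 < 18014398509481984? YES
  n = 404: C(404, 8) = 16415071523485570; 16415071523485570 < 18014398509481984? YES
  n = 405: C(405, 8) = 16745853821188050; 16745853821188050 < 18014398509481984? YES
  n = 406: C(406, 8) = 17082453897995850; 17082453897995850 < 18014398509481984? YES
  n = 407: C(407, 8) = 17424959239309050; 17424959239309050 < 18014398509481984? YES
  n = 408: C(408, 8) = 17773458424095231; 17773458424095231 < 18014398509481984? YES
  n = 409: C(409, 8) = 18128041135797879; 18128041135797879 < 18014398509481984? NO
The largest n with C(n, 8) < 18014398509481984 is n = 408 (where E[X] = 17773458424095231/18014398509481984 ≈ 0.9866). Hence R_4(8) > 408, i.e. R_4(8) ≥ 409.

Largest n = 408; hence R_4(8) > 408.


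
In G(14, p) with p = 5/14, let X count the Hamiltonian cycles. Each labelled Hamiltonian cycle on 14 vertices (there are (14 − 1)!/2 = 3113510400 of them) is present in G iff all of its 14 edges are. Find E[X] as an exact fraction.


K_14 has (14 − 1)!/2 = 3113510400 labelled Hamiltonian cycles.
For each such Hamiltonian cycle H, let X_H = 1 if all 14 edges of H are present in G. Then P[X_H = 1] = p^{14} = (5/14)^{14} = 6103515625/11112006825558016.
Summing the indicators: E[X] = Σ_H E[X_H] = 3113510400 · p^{14} = 3113510400 · 6103515625/11112006825558016 = 5302276611328125/3100448333024.
Numerically: E[X] ≈ 1.71e+03.

E[X] = 3113510400 · (5/14)^{14} = 5302276611328125/3100448333024 ≈ 1.71e+03.


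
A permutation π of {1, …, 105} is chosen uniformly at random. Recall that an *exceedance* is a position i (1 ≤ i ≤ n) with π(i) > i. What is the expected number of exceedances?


Write X = Σ_{i=1}^{105} X_i, where X_i = 1_{π(i) > i}.
For each fixed i, π(i) is uniform over {1, …, 105} (marginal of a uniform permutation), so P[π(i) > i] = (n − i)/n. Summing: Σ_{i=1}^{105} (n − i)/n = (0 + 1 + … + 104)/105 = 105(105 − 1)/(2·105) = (105 − 1)/2.
Hence E[X] = Σ_{i=1}^{105} (105 − i)/105 = 52 ≈ 52.000.

E[X] = 52 = 52.000.


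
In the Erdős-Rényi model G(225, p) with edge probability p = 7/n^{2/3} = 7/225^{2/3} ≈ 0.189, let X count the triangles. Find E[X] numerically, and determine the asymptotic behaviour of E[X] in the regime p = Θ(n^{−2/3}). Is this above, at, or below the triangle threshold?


Number of potential triangles: C(225, 3) = 1873200.
Each occurs with probability p³ ≈ (0.189)³ ≈ 6.77531e-03.
By linearity: E[X] = C(225, 3)·p³ ≈ 1873200 · 6.77531e-03 ≈ 12691.508.
Since α = 2/3 < 1, p = c/n^{2/3} ≫ 1/n is above the triangle threshold p ~ 1/n. Asymptotically E[X] ~ (c³/6)·n^{3(1−α)} = (7³/6)·n^{1} → ∞; triangles are abundant w.h.p.

E[X] ≈ 12691.508; in regime p = Θ(1/n^{2/3}) E[X] diverges (above the triangle threshold p ~ 1/n).


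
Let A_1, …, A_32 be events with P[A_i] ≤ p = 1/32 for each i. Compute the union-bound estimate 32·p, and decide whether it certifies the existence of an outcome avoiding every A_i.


Union bound: P[∪_{i=1}^{32} A_i] ≤ Σ_i P[A_i] ≤ 32·p = 32·(1/32) = 1.
Numerically: 1 ≈ 1.000.
Is 1 < 1? NO.
Since the bound 1 is ≥ 1, the union bound is uninformative here; it does NOT by itself certify existence.

32·p = 1 ≈ 1.000; existence NOT certified by the union bound.


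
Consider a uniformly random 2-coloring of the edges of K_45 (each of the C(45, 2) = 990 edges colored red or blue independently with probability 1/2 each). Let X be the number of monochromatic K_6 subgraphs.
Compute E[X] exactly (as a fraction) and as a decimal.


Let X = Σ_S X_S over the C(45, 6) = 8145060 subsets S of size 6, where X_S = 1 if the K_6 on S is monochromatic.
For a fixed S, the K_6 on S has C(6, 2) = 15 edges. P[all 15 edges red] = (1/2)^15, and likewise for blue, so P[monochromatic] = 2·(1/2)^15 = 2^{1 − 15} = 1/16384.
Summing: E[X] = C(45, 6) · 2^{1 − 15} = 8145060 · 1/16384 = 2036265/4096.
Numerically: E[X] ≈ 497.1350.

E[X] = C(45,6)·2^(1−C(6,2)) = 2036265/4096 ≈ 497.1350.


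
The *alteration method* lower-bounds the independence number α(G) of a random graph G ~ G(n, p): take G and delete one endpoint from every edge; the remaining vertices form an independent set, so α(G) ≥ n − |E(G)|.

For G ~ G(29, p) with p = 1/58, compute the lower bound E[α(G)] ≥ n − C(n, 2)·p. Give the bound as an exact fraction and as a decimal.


E[|E(G)|] = C(29, 2)·p = 406 · (1/58) = 7.
E[α(G)] ≥ n − E[|E(G)|] = 29 − 7 = 22.
Numerically: ≈ 22.0000.
(This is only a lower bound; the true E[α(G)] may be larger.)

E[α(G)] ≥ 22 ≈ 22.0000.


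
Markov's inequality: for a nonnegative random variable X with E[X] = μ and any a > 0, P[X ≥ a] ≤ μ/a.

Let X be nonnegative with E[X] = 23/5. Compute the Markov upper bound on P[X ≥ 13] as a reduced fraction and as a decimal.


μ = E[X] = 23/5, a = 13.
Markov: P[X ≥ 13] ≤ μ/a = (23/5)/13 = 23/65.
Numerically: ≈ 0.353846.
(Since a = 13 > μ = 4.600000, the bound 23/65 is < 1 and informative.)

P[X ≥ 13] ≤ 23/65 ≈ 0.353846.


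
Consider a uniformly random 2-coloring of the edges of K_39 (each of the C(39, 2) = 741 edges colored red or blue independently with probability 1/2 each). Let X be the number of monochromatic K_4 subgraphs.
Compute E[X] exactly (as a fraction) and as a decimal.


Let X = Σ_S X_S over the C(39, 4) = 82251 subsets S of size 4, where X_S = 1 if the K_4 on S is monochromatic.
For a fixed S, the K_4 on S has C(4, 2) = 6 edges. P[all 6 edges red] = (1/2)^6, and likewise for blue, so P[monochromatic] = 2·(1/2)^6 = 2^{1 − 6} = 1/32.
By linearity of expectation: E[X] = C(39, 4) · 2^{1 − 6} = 82251 · 1/32 = 82251/32.
Numerically: E[X] ≈ 2570.344.

E[X] = C(39,4)·2^(1−C(4,2)) = 82251/32 ≈ 2570.344.


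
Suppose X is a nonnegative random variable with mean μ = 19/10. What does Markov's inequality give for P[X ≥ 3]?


μ = E[X] = 19/10, a = 3.
Markov: P[X ≥ 3] ≤ μ/a = (19/10)/3 = 19/30.
Numerically: ≈ 0.633333.
(Since a = 3 > μ = 1.900000, the bound 19/30 is < 1 and informative.)

P[X ≥ 3] ≤ 19/30 ≈ 0.633333.


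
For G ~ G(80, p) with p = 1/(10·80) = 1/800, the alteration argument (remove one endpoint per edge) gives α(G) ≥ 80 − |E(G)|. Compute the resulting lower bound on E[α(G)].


E[|E(G)|] = C(80, 2)·p = 3160 · (1/800) = 79/20.
E[α(G)] ≥ n − E[|E(G)|] = 80 − 79/20 = 1521/20.
Numerically: ≈ 76.050000.
(This is only a lower bound; the true E[α(G)] may be larger.)

E[α(G)] ≥ 1521/20 ≈ 76.050000.


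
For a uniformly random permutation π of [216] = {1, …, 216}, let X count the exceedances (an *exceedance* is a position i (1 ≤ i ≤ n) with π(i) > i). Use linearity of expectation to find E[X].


Write X = Σ_{i=1}^{216} X_i, where X_i = 1_{π(i) > i}.
For each fixed i, π(i) is uniform over {1, …, 216} (marginal of a uniform permutation), so P[π(i) > i] = (n − i)/n. Summing: Σ_{i=1}^{216} (n − i)/n = (0 + 1 + … + 215)/216 = 216(216 − 1)/(2·216) = (216 − 1)/2.
Hence E[X] = Σ_{i=1}^{216} (216 − i)/216 = 215/2 ≈ 107.5000.

E[X] = 215/2 = 107.5000.


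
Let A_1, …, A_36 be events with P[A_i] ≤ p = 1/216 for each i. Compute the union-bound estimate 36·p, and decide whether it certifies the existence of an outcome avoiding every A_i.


Union bound: P[∪_{i=1}^{36} A_i] ≤ Σ_i P[A_i] ≤ 36·p = 36·(1/216) = 1/6.
Numerically: 1/6 ≈ 0.166667.
Is 1/6 < 1? YES.
Since P[∪ A_i] ≤ 1/6 < 1, the complement has P[∩ A_i^c] ≥ 1 − 1/6 = 5/6 > 0, so some outcome avoids every A_i.

36·p = 1/6 ≈ 0.166667; existence CERTIFIED by the union bound.


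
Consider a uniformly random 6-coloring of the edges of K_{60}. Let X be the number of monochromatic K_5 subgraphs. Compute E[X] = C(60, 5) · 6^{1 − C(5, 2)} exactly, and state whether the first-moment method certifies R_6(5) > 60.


E[X] = C(60, 5) · 6^{1 − 10} = 5461512 · 6^{−9} = 5461512/10077696.
As a reduced fraction: E[X] = 227563/419904 ≈ 0.541941.
Is E[X] < 1? YES.
Since E[X] < 1, there exists a 6-coloring of K_{60} with no monochromatic K_5; hence R_6(5) > 60.

E[X] = 227563/419904 ≈ 0.541941; E[X] < 1, so R_6(5) > 60.


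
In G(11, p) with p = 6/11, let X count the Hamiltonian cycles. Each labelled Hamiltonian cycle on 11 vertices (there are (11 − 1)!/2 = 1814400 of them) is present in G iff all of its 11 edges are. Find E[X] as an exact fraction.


K_11 has (11 − 1)!/2 = 1814400 labelled Hamiltonian cycles.
For each such Hamiltonian cycle H, let X_H = 1 if all 11 edges of H are present in G. Then P[X_H = 1] = p^{11} = (6/11)^{11} = 362797056/285311670611.
By linearity of expectation: E[X] = Σ_H E[X_H] = 1814400 · p^{11} = 1814400 · 362797056/285311670611 = 658258978406400/285311670611.
Numerically: E[X] ≈ 2307.2.

E[X] = 1814400 · (6/11)^{11} = 658258978406400/285311670611 ≈ 2307.2.


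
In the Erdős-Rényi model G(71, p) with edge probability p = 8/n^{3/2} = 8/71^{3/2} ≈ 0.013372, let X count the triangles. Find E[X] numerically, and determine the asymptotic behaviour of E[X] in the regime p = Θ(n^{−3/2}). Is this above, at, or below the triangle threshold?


Number of potential triangles: C(71, 3) = 57155.
Each occurs with probability p³ ≈ (0.013372)³ ≈ 2.3911531e-06.
By linearity: E[X] = C(71, 3)·p³ ≈ 57155 · 2.3911531e-06 ≈ 0.13667.
Since α = 3/2 > 1, p = c/n^{3/2} = o(1/n) is below the triangle threshold p ~ 1/n. Asymptotically E[X] ~ (c³/6)·n^{3(1−α)} = (8³/6)·n^{-1.5} → 0, so by Markov's inequality G has no triangles w.h.p.

E[X] ≈ 0.13667; in regime p = Θ(1/n^{3/2}) E[X] tends to 0 (below the triangle threshold p ~ 1/n).


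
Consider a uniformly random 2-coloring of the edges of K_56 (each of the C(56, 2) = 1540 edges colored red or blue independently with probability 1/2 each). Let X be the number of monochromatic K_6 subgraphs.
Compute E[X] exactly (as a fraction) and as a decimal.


Let X = Σ_S X_S over the C(56, 6) = 32468436 subsets S of size 6, where X_S = 1 if the K_6 on S is monochromatic.
For a fixed S, the K_6 on S has C(6, 2) = 15 edges. P[all 15 edges red] = (1/2)^15, and likewise for blue, so P[monochromatic] = 2·(1/2)^15 = 2^{1 − 15} = 1/16384.
By linearity: E[X] = C(56, 6) · 2^{1 − 15} = 32468436 · 1/16384 = 8117109/4096.
Numerically: E[X] ≈ 1981.7161.

E[X] = C(56,6)·2^(1−C(6,2)) = 8117109/4096 ≈ 1981.7161.


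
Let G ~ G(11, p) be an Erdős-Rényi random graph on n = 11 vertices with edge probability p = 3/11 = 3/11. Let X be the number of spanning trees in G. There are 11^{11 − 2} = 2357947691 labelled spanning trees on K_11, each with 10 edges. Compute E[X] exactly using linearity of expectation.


K_11 has 11^{11 − 2} = 2357947691 labelled spanning trees.
For each such spanning tree H, let X_H = 1 if all 10 edges of H are present in G. Then P[X_H = 1] = p^{10} = (3/11)^{10} = 59049/25937424601.
By linearity: E[X] = Σ_H E[X_H] = 2357947691 · p^{10} = 2357947691 · 59049/25937424601 = 59049/11.
Numerically: E[X] ≈ 5368.09.

E[X] = 2357947691 · (3/11)^{10} = 59049/11 ≈ 5368.09.


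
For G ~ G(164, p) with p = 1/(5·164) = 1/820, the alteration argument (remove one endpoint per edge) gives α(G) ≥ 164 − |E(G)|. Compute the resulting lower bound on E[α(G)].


E[|E(G)|] = C(164, 2)·p = 13366 · (1/820) = 163/10.
E[α(G)] ≥ n − E[|E(G)|] = 164 − 163/10 = 1477/10.
Numerically: ≈ 147.700000.
(This is only a lower bound; the true E[α(G)] may be larger.)

E[α(G)] ≥ 1477/10 ≈ 147.700000.


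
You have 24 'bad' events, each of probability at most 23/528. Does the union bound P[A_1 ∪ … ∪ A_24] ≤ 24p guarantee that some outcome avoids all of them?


Union bound: P[∪_{i=1}^{24} A_i] ≤ Σ_i P[A_i] ≤ 24·p = 24·(23/528) = 23/22.
Numerically: 23/22 ≈ 1.0454545.
Is 23/22 < 1? NO.
Since the bound 23/22 is ≥ 1, the union bound is uninformative here; it does NOT by itself certify existence.

24·p = 23/22 ≈ 1.0454545; existence NOT certified by the union bound.


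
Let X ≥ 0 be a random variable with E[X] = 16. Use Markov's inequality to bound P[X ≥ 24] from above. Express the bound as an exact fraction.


μ = E[X] = 16, a = 24.
Markov: P[X ≥ 24] ≤ μ/a = (16)/24 = 2/3.
Numerically: ≈ 0.6667.
(Since a = 24 > μ = 16.0000, the bound 2/3 is < 1 and informative.)

P[X ≥ 24] ≤ 2/3 ≈ 0.6667.


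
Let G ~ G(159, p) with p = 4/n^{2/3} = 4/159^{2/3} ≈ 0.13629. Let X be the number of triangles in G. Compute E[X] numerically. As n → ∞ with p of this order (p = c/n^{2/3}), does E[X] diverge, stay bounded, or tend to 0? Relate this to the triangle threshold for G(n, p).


Number of potential triangles: C(159, 3) = 657359.
Each occurs with probability p³ ≈ (0.13629)³ ≈ 2.5315454e-03.
By linearity: E[X] = C(159, 3)·p³ ≈ 657359 · 2.5315454e-03 ≈ 1664.13417.
Since α = 2/3 < 1, p = c/n^{2/3} ≫ 1/n is above the triangle threshold p ~ 1/n. Asymptotically E[X] ~ (c³/6)·n^{3(1−α)} = (4³/6)·n^{1} → ∞; triangles are abundant w.h.p.

E[X] ≈ 1664.13417; in regime p = Θ(1/n^{2/3}) E[X] diverges (above the triangle threshold p ~ 1/n).


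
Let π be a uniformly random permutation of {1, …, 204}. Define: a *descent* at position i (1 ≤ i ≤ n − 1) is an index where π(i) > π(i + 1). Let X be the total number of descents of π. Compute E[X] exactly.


Write X = Σ X_I over i = 1, …, 203, with X_I the indicator of one descent.
There are 203 indicators.
For each fixed i, the pair (π(i), π(i+1)) is a uniformly random ordered pair of distinct values from {1, …, 204}; by symmetry P[π(i) > π(i+1)] = 1/2.
By linearity: E[X] = 203 · (1/2) = (204 − 1) · (1/2) = 203/2 ≈ 101.5000.

E[X] = 203/2 = 101.5000.


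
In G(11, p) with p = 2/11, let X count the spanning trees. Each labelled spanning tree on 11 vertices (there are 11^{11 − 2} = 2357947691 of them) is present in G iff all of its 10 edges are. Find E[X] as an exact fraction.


K_11 has 11^{11 − 2} = 2357947691 labelled spanning trees.
For each such spanning tree H, let X_H = 1 if all 10 edges of H are present in G. Then P[X_H = 1] = p^{10} = (2/11)^{10} = 1024/25937424601.
By linearity of expectation: E[X] = Σ_H E[X_H] = 2357947691 · p^{10} = 2357947691 · 1024/25937424601 = 1024/11.
Numerically: E[X] ≈ 93.09.

E[X] = 2357947691 · (2/11)^{10} = 1024/11 ≈ 93.09.


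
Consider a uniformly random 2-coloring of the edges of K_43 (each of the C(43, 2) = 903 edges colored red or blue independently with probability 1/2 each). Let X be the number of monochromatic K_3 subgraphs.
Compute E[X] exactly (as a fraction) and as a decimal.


Let X = Σ_S X_S over the C(43, 3) = 12341 subsets S of size 3, where X_S = 1 if the K_3 on S is monochromatic.
For a fixed S, the K_3 on S has C(3, 2) = 3 edges. P[all 3 edges red] = (1/2)^3, and likewise for blue, so P[monochromatic] = 2·(1/2)^3 = 2^{1 − 3} = 1/4.
By linearity of expectation: E[X] = C(43, 3) · 2^{1 − 3} = 12341 · 1/4 = 12341/4.
Numerically: E[X] ≈ 3085.2500.

E[X] = C(43,3)·2^(1−C(3,2)) = 12341/4 ≈ 3085.2500.


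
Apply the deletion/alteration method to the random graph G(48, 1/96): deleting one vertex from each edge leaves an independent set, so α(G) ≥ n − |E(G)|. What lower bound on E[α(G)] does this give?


E[|E(G)|] = C(48, 2)·p = 1128 · (1/96) = 47/4.
E[α(G)] ≥ n − E[|E(G)|] = 48 − 47/4 = 145/4.
Numerically: ≈ 36.2500.
(This is only a lower bound; the true E[α(G)] may be larger.)

E[α(G)] ≥ 145/4 ≈ 36.2500.


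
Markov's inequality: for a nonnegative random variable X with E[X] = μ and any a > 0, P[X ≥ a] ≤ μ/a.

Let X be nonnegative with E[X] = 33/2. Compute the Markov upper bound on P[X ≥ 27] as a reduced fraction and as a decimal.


μ = E[X] = 33/2, a = 27.
Markov: P[X ≥ 27] ≤ μ/a = (33/2)/27 = 11/18.
Numerically: ≈ 0.611.
(Since a = 27 > μ = 16.500, the bound 11/18 is < 1 and informative.)

P[X ≥ 27] ≤ 11/18 ≈ 0.611.


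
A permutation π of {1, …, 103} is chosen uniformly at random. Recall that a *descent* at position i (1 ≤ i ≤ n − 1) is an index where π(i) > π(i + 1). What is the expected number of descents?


Write X = Σ X_I over i = 1, …, 102, with X_I the indicator of one descent.
There are 102 indicators.
For each fixed i, the pair (π(i), π(i+1)) is a uniformly random ordered pair of distinct values from {1, …, 103}; by symmetry P[π(i) > π(i+1)] = 1/2.
By linearity: E[X] = 102 · (1/2) = (103 − 1) · (1/2) = 51 ≈ 51.000000.

E[X] = 51 = 51.000000.


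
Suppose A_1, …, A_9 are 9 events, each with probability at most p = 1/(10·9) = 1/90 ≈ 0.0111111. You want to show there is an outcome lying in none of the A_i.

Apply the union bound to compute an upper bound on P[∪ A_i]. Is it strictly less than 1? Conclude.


Union bound: P[∪_{i=1}^{9} A_i] ≤ Σ_i P[A_i] ≤ 9·p = 9·(1/90) = 1/10.
Numerically: 1/10 ≈ 0.1000000.
Is 1/10 < 1? YES.
Since P[∪ A_i] ≤ 1/10 < 1, the complement has P[∩ A_i^c] ≥ 1 − 1/10 = 9/10 > 0, so some outcome avoids every A_i.

9·p = 1/10 ≈ 0.1000000; existence CERTIFIED by the union bound.


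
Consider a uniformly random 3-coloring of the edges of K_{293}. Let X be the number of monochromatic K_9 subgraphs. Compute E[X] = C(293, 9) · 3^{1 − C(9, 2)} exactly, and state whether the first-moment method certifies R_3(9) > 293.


E[X] = C(293, 9) · 3^{1 − 36} = 38740172144007620 · 3^{−35} = 38740172144007620/50031545098999707.
As a reduced fraction: E[X] = 38740172144007620/50031545098999707 ≈ 0.7743149.
Is E[X] < 1? YES.
Since E[X] < 1, there exists a 3-coloring of K_{293} with no monochromatic K_9; hence R_3(9) > 293.

E[X] = 38740172144007620/50031545098999707 ≈ 0.7743149; E[X] < 1, so R_3(9) > 293.


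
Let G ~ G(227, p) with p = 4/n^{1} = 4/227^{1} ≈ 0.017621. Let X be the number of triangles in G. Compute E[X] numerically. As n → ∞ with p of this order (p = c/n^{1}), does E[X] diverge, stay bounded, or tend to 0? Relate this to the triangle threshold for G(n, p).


Number of potential triangles: C(227, 3) = 1923825.
Each occurs with probability p³ ≈ (0.017621)³ ≈ 5.4714496e-06.
By linearity: E[X] = C(227, 3)·p³ ≈ 1923825 · 5.4714496e-06 ≈ 10.52611.
Here α = 1, so p = 4/n is exactly at the triangle threshold p ~ 1/n. Asymptotically E[X] → c³/6 = 4³/6 = 32/3 ≈ 10.66667, a bounded constant. In this regime the triangle count is asymptotically Poisson(c³/6).

E[X] ≈ 10.52611; in regime p = Θ(1/n^{1}) E[X] stays bounded (at the triangle threshold p ~ 1/n).


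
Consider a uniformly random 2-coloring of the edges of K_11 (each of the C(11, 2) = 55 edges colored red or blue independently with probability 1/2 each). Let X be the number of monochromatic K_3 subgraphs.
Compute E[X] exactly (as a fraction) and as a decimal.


Let X = Σ_S X_S over the C(11, 3) = 165 subsets S of size 3, where X_S = 1 if the K_3 on S is monochromatic.
For a fixed S, the K_3 on S has C(3, 2) = 3 edges. P[all 3 edges red] = (1/2)^3, and likewise for blue, so P[monochromatic] = 2·(1/2)^3 = 2^{1 − 3} = 1/4.
By linearity: E[X] = C(11, 3) · 2^{1 − 3} = 165 · 1/4 = 165/4.
Numerically: E[X] ≈ 41.25000.

E[X] = C(11,3)·2^(1−C(3,2)) = 165/4 ≈ 41.25000.


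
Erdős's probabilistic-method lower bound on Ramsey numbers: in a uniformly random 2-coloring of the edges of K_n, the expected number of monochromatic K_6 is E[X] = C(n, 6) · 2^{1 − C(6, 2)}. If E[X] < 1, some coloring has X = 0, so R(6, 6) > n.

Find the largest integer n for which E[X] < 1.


We need C(n, 6) · 2^{1 − 15} < 1, i.e. C(n, 6) < 2^{15 − 1} = 16384.
Check values of n near the boundary:
  n = 11: C(11, 6) = 462; 462 < 16384? YES
  n = 12: C(12, 6) = 924; 924 < 16384? YES
  n = 13: C(13, 6) = 1716; 1716 < 16384? YES
  n = 14: C(14, 6) = 3003; 3003 < 16384? YES
  n = 15: C(15, 6) = 5005; 5005 < 16384? YES
  n = 16: C(16, 6) = 8008; 8008 < 16384? YES
  n = 17: C(17, 6) = 12376; 12376 < 16384? YES
  n = 18: C(18, 6) = 18564; 18564 < 16384? NO
  n = 19: C(19, 6) = 27132; 27132 < 16384? NO
  n = 20: C(20, 6) = 38760; 38760 < 16384? NO
The largest n with C(n, 6) < 16384 is n = 17 (where E[X] = 1547/2048 ≈ 0.7554). Hence R(6, 6) > 17, i.e. R(6, 6) ≥ 18.

Largest n = 17; hence R(6, 6) > 17.


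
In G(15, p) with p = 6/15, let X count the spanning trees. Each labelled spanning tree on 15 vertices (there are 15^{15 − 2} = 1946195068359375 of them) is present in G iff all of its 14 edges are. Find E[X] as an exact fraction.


K_15 has 15^{15 − 2} = 1946195068359375 labelled spanning trees.
For each such spanning tree H, let X_H = 1 if all 14 edges of H are present in G. Then P[X_H = 1] = p^{14} = (2/5)^{14} = 16384/6103515625.
By linearity: E[X] = Σ_H E[X_H] = 1946195068359375 · p^{14} = 1946195068359375 · 16384/6103515625 = 26121388032/5.
Numerically: E[X] ≈ 5.22e+09.

E[X] = 1946195068359375 · (2/5)^{14} = 26121388032/5 ≈ 5.22e+09.


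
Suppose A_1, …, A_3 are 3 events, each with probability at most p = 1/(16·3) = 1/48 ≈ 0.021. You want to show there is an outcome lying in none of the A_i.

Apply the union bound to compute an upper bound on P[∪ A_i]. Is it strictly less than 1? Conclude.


Union bound: P[∪_{i=1}^{3} A_i] ≤ Σ_i P[A_i] ≤ 3·p = 3·(1/48) = 1/16.
Numerically: 1/16 ≈ 0.062.
Is 1/16 < 1? YES.
Since P[∪ A_i] ≤ 1/16 < 1, the complement has P[∩ A_i^c] ≥ 1 − 1/16 = 15/16 > 0, so some outcome avoids every A_i.

3·p = 1/16 ≈ 0.062; existence CERTIFIED by the union bound.


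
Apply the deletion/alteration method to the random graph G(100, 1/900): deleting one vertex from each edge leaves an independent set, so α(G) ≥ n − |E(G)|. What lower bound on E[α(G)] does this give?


E[|E(G)|] = C(100, 2)·p = 4950 · (1/900) = 11/2.
E[α(G)] ≥ n − E[|E(G)|] = 100 − 11/2 = 189/2.
Numerically: ≈ 94.50000.
(This is only a lower bound; the true E[α(G)] may be larger.)

E[α(G)] ≥ 189/2 ≈ 94.50000.


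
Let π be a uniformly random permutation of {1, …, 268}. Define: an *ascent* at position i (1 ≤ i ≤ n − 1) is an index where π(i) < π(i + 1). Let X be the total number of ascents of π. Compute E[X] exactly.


Write X = Σ X_I over i = 1, …, 267, with X_I the indicator of one ascent.
There are 267 indicators.
For each fixed i, the pair (π(i), π(i+1)) is a uniformly random ordered pair of distinct values from {1, …, 268}; by symmetry P[π(i) < π(i+1)] = 1/2.
By linearity: E[X] = 267 · (1/2) = (268 − 1) · (1/2) = 267/2 ≈ 133.50000.

E[X] = 267/2 = 133.50000.


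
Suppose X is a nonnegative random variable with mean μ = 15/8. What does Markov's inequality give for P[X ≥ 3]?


μ = E[X] = 15/8, a = 3.
Markov: P[X ≥ 3] ≤ μ/a = (15/8)/3 = 5/8.
Numerically: ≈ 0.6250.
(Since a = 3 > μ = 1.8750, the bound 5/8 is < 1 and informative.)

P[X ≥ 3] ≤ 5/8 ≈ 0.6250.


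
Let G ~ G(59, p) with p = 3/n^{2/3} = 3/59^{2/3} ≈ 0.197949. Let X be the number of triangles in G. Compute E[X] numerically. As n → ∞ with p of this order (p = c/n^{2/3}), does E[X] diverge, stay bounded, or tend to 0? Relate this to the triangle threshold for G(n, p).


Number of potential triangles: C(59, 3) = 32509.
Each occurs with probability p³ ≈ (0.197949)³ ≈ 7.75639184e-03.
By linearity: E[X] = C(59, 3)·p³ ≈ 32509 · 7.75639184e-03 ≈ 252.152542.
Since α = 2/3 < 1, p = c/n^{2/3} ≫ 1/n is above the triangle threshold p ~ 1/n. Asymptotically E[X] ~ (c³/6)·n^{3(1−α)} = (3³/6)·n^{1} → ∞; triangles are abundant w.h.p.

E[X] ≈ 252.152542; in regime p = Θ(1/n^{2/3}) E[X] diverges (above the triangle threshold p ~ 1/n).


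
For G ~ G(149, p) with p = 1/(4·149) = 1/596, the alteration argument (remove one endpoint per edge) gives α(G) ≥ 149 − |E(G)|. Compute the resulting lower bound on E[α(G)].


E[|E(G)|] = C(149, 2)·p = 11026 · (1/596) = 37/2.
E[α(G)] ≥ n − E[|E(G)|] = 149 − 37/2 = 261/2.
Numerically: ≈ 130.5000.
(This is only a lower bound; the true E[α(G)] may be larger.)

E[α(G)] ≥ 261/2 ≈ 130.5000.


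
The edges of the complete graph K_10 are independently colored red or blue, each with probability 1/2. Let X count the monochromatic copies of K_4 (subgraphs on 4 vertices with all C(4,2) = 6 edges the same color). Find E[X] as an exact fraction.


Let X = Σ_S X_S over the C(10, 4) = 210 subsets S of size 4, where X_S = 1 if the K_4 on S is monochromatic.
For a fixed S, the K_4 on S has C(4, 2) = 6 edges. P[all 6 edges red] = (1/2)^6, and likewise for blue, so P[monochromatic] = 2·(1/2)^6 = 2^{1 − 6} = 1/32.
By linearity of expectation: E[X] = C(10, 4) · 2^{1 − 6} = 210 · 1/32 = 105/16.
Numerically: E[X] ≈ 6.5625.

E[X] = C(10,4)·2^(1−C(4,2)) = 105/16 ≈ 6.5625.


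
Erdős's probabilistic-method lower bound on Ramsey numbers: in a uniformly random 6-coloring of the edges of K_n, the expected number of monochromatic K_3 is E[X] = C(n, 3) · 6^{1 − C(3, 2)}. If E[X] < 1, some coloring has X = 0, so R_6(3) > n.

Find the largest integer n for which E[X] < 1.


We need C(n, 3) · 6^{1 − 3} < 1, i.e. C(n, 3) < 6^{3 − 1} = 36.
Check values of n near the boundary:
  n = 5: C(5, 3) = 10; 10 < 36? YES
  n = 6: C(6, 3) = 20; 20 < 36? YES
  n = 7: C(7, 3) = 35; 35 < 36? YES
  n = 8: C(8, 3) = 56; 56 < 36? NO
The largest n with C(n, 3) < 36 is n = 7 (where E[X] = 35/36 ≈ 0.972222). Hence R_6(3) > 7, i.e. R_6(3) ≥ 8.

Largest n = 7; hence R_6(3) > 7.


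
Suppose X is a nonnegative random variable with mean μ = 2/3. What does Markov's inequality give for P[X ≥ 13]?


μ = E[X] = 2/3, a = 13.
Markov: P[X ≥ 13] ≤ μ/a = (2/3)/13 = 2/39.
Numerically: ≈ 0.051.
(Since a = 13 > μ = 0.667, the bound 2/39 is < 1 and informative.)

P[X ≥ 13] ≤ 2/39 ≈ 0.051.


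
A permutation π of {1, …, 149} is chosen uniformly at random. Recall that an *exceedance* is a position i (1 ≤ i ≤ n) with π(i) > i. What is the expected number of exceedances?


Write X = Σ_{i=1}^{149} X_i, where X_i = 1_{π(i) > i}.
For each fixed i, π(i) is uniform over {1, …, 149} (marginal of a uniform permutation), so P[π(i) > i] = (n − i)/n. Summing: Σ_{i=1}^{149} (n − i)/n = (0 + 1 + … + 148)/149 = 149(149 − 1)/(2·149) = (149 − 1)/2.
Hence E[X] = Σ_{i=1}^{149} (149 − i)/149 = 74 ≈ 74.000.

E[X] = 74 = 74.000.


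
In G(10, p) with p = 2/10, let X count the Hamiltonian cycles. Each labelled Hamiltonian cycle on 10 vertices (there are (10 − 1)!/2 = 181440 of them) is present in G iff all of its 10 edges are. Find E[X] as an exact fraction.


K_10 has (10 − 1)!/2 = 181440 labelled Hamiltonian cycles.
For each such Hamiltonian cycle H, let X_H = 1 if all 10 edges of H are present in G. Then P[X_H = 1] = p^{10} = (1/5)^{10} = 1/9765625.
By linearity: E[X] = Σ_H E[X_H] = 181440 · p^{10} = 181440 · 1/9765625 = 36288/1953125.
Numerically: E[X] ≈ 0.0186.

E[X] = 181440 · (1/5)^{10} = 36288/1953125 ≈ 0.0186.


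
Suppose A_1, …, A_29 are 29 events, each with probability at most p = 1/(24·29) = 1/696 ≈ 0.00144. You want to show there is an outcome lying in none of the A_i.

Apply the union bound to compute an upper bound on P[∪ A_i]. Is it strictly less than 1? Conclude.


Union bound: P[∪_{i=1}^{29} A_i] ≤ Σ_i P[A_i] ≤ 29·p = 29·(1/696) = 1/24.
Numerically: 1/24 ≈ 0.04167.
Is 1/24 < 1? YES.
Since P[∪ A_i] ≤ 1/24 < 1, the complement has P[∩ A_i^c] ≥ 1 − 1/24 = 23/24 > 0, so some outcome avoids every A_i.

29·p = 1/24 ≈ 0.04167; existence CERTIFIED by the union bound.


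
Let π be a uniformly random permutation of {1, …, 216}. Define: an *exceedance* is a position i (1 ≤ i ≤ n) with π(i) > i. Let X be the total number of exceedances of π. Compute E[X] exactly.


Write X = Σ_{i=1}^{216} X_i, where X_i = 1_{π(i) > i}.
For each fixed i, π(i) is uniform over {1, …, 216} (marginal of a uniform permutation), so P[π(i) > i] = (n − i)/n. Summing: Σ_{i=1}^{216} (n − i)/n = (0 + 1 + … + 215)/216 = 216(216 − 1)/(2·216) = (216 − 1)/2.
Hence E[X] = Σ_{i=1}^{216} (216 − i)/216 = 215/2 ≈ 107.500.

E[X] = 215/2 = 107.500.


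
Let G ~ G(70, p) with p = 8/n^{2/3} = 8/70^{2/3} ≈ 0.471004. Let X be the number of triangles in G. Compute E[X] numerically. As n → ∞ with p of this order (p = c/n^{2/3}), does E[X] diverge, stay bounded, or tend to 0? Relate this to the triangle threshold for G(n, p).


Number of potential triangles: C(70, 3) = 54740.
Each occurs with probability p³ ≈ (0.471004)³ ≈ 1.04489796e-01.
By linearity: E[X] = C(70, 3)·p³ ≈ 54740 · 1.04489796e-01 ≈ 5719.771429.
Since α = 2/3 < 1, p = c/n^{2/3} ≫ 1/n is above the triangle threshold p ~ 1/n. Asymptotically E[X] ~ (c³/6)·n^{3(1−α)} = (8³/6)·n^{1} → ∞; triangles are abundant w.h.p.

E[X] ≈ 5719.771429; in regime p = Θ(1/n^{2/3}) E[X] diverges (above the triangle threshold p ~ 1/n).


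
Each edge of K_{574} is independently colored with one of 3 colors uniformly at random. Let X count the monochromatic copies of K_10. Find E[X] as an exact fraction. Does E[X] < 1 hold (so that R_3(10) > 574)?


E[X] = C(574, 10) · 3^{1 − 45} = 988824035203816502691 · 3^{−44} = 988824035203816502691/984770902183611232881.
As a reduced fraction: E[X] = 109869337244868500299/109418989131512359209 ≈ 1.0041.
Is E[X] < 1? NO.
Since E[X] ≥ 1, the first-moment bound is inconclusive at n = 574; it does NOT by itself certify R_3(10) > 574.

E[X] = 109869337244868500299/109418989131512359209 ≈ 1.0041; E[X] ≥ 1; first-moment method inconclusive here.


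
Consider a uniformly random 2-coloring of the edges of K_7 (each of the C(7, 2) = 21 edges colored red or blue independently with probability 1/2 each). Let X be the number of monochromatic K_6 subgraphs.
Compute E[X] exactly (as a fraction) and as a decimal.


Let X = Σ_S X_S over the C(7, 6) = 7 subsets S of size 6, where X_S = 1 if the K_6 on S is monochromatic.
For a fixed S, the K_6 on S has C(6, 2) = 15 edges. P[all 15 edges red] = (1/2)^15, and likewise for blue, so P[monochromatic] = 2·(1/2)^15 = 2^{1 − 15} = 1/16384.
By linearity: E[X] = C(7, 6) · 2^{1 − 15} = 7 · 1/16384 = 7/16384.
Numerically: E[X] ≈ 0.000.

E[X] = C(7,6)·2^(1−C(6,2)) = 7/16384 ≈ 0.000.


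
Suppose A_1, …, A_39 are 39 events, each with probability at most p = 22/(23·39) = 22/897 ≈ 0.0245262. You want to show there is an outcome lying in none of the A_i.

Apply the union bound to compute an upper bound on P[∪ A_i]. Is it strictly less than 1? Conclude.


Union bound: P[∪_{i=1}^{39} A_i] ≤ Σ_i P[A_i] ≤ 39·p = 39·(22/897) = 22/23.
Numerically: 22/23 ≈ 0.9565217.
Is 22/23 < 1? YES.
Since P[∪ A_i] ≤ 22/23 < 1, the complement has P[∩ A_i^c] ≥ 1 − 22/23 = 1/23 > 0, so some outcome avoids every A_i.

39·p = 22/23 ≈ 0.9565217; existence CERTIFIED by the union bound.


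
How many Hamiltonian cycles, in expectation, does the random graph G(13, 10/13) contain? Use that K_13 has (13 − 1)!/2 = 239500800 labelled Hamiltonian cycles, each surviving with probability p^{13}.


K_13 has (13 − 1)!/2 = 239500800 labelled Hamiltonian cycles.
For each such Hamiltonian cycle H, let X_H = 1 if all 13 edges of H are present in G. Then P[X_H = 1] = p^{13} = (10/13)^{13} = 10000000000000/302875106592253.
Summing the indicators: E[X] = Σ_H E[X_H] = 239500800 · p^{13} = 239500800 · 10000000000000/302875106592253 = 2395008000000000000000/302875106592253.
Numerically: E[X] ≈ 7.9076e+06.

E[X] = 239500800 · (10/13)^{13} = 2395008000000000000000/302875106592253 ≈ 7.9076e+06.


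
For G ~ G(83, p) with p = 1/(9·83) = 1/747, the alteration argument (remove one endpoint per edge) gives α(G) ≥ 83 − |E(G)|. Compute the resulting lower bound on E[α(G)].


E[|E(G)|] = C(83, 2)·p = 3403 · (1/747) = 41/9.
E[α(G)] ≥ n − E[|E(G)|] = 83 − 41/9 = 706/9.
Numerically: ≈ 78.444.
(This is only a lower bound; the true E[α(G)] may be larger.)

E[α(G)] ≥ 706/9 ≈ 78.444.


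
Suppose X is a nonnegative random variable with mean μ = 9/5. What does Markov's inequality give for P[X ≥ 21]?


μ = E[X] = 9/5, a = 21.
Markov: P[X ≥ 21] ≤ μ/a = (9/5)/21 = 3/35.
Numerically: ≈ 0.0857.
(Since a = 21 > μ = 1.8000, the bound 3/35 is < 1 and informative.)

P[X ≥ 21] ≤ 3/35 ≈ 0.0857.


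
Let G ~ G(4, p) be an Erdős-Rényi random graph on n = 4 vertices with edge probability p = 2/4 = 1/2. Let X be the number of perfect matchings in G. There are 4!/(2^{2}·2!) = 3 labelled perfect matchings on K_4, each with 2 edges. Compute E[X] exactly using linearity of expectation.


K_4 has 4!/(2^{2}·2!) = 3 labelled perfect matchings.
For each such perfect matching H, let X_H = 1 if all 2 edges of H are present in G. Then P[X_H = 1] = p^{2} = (1/2)^{2} = 1/4.
By linearity of expectation: E[X] = Σ_H E[X_H] = 3 · p^{2} = 3 · 1/4 = 3/4.
Numerically: E[X] ≈ 0.75.

E[X] = 3 · (1/2)^{2} = 3/4 ≈ 0.75.


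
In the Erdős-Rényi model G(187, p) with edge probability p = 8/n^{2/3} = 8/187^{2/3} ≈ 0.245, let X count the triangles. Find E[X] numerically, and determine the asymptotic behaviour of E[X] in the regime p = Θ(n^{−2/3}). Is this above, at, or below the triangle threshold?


Number of potential triangles: C(187, 3) = 1072445.
Each occurs with probability p³ ≈ (0.245)³ ≈ 1.46415e-02.
By linearity: E[X] = C(187, 3)·p³ ≈ 1072445 · 1.46415e-02 ≈ 15702.246.
Since α = 2/3 < 1, p = c/n^{2/3} ≫ 1/n is above the triangle threshold p ~ 1/n. Asymptotically E[X] ~ (c³/6)·n^{3(1−α)} = (8³/6)·n^{1} → ∞; triangles are abundant w.h.p.

E[X] ≈ 15702.246; in regime p = Θ(1/n^{2/3}) E[X] diverges (above the triangle threshold p ~ 1/n).


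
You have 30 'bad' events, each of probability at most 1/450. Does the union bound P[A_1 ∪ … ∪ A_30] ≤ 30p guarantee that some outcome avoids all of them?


Union bound: P[∪_{i=1}^{30} A_i] ≤ Σ_i P[A_i] ≤ 30·p = 30·(1/450) = 1/15.
Numerically: 1/15 ≈ 0.0666667.
Is 1/15 < 1? YES.
Since P[∪ A_i] ≤ 1/15 < 1, the complement has P[∩ A_i^c] ≥ 1 − 1/15 = 14/15 > 0, so some outcome avoids every A_i.

30·p = 1/15 ≈ 0.0666667; existence CERTIFIED by the union bound.


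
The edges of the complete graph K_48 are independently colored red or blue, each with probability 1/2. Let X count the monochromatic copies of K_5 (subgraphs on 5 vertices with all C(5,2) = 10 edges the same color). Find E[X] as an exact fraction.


Let X = Σ_S X_S over the C(48, 5) = 1712304 subsets S of size 5, where X_S = 1 if the K_5 on S is monochromatic.
For a fixed S, the K_5 on S has C(5, 2) = 10 edges. P[all 10 edges red] = (1/2)^10, and likewise for blue, so P[monochromatic] = 2·(1/2)^10 = 2^{1 − 10} = 1/512.
Summing: E[X] = C(48, 5) · 2^{1 − 10} = 1712304 · 1/512 = 107019/32.
Numerically: E[X] ≈ 3344.3438.

E[X] = C(48,5)·2^(1−C(5,2)) = 107019/32 ≈ 3344.3438.
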